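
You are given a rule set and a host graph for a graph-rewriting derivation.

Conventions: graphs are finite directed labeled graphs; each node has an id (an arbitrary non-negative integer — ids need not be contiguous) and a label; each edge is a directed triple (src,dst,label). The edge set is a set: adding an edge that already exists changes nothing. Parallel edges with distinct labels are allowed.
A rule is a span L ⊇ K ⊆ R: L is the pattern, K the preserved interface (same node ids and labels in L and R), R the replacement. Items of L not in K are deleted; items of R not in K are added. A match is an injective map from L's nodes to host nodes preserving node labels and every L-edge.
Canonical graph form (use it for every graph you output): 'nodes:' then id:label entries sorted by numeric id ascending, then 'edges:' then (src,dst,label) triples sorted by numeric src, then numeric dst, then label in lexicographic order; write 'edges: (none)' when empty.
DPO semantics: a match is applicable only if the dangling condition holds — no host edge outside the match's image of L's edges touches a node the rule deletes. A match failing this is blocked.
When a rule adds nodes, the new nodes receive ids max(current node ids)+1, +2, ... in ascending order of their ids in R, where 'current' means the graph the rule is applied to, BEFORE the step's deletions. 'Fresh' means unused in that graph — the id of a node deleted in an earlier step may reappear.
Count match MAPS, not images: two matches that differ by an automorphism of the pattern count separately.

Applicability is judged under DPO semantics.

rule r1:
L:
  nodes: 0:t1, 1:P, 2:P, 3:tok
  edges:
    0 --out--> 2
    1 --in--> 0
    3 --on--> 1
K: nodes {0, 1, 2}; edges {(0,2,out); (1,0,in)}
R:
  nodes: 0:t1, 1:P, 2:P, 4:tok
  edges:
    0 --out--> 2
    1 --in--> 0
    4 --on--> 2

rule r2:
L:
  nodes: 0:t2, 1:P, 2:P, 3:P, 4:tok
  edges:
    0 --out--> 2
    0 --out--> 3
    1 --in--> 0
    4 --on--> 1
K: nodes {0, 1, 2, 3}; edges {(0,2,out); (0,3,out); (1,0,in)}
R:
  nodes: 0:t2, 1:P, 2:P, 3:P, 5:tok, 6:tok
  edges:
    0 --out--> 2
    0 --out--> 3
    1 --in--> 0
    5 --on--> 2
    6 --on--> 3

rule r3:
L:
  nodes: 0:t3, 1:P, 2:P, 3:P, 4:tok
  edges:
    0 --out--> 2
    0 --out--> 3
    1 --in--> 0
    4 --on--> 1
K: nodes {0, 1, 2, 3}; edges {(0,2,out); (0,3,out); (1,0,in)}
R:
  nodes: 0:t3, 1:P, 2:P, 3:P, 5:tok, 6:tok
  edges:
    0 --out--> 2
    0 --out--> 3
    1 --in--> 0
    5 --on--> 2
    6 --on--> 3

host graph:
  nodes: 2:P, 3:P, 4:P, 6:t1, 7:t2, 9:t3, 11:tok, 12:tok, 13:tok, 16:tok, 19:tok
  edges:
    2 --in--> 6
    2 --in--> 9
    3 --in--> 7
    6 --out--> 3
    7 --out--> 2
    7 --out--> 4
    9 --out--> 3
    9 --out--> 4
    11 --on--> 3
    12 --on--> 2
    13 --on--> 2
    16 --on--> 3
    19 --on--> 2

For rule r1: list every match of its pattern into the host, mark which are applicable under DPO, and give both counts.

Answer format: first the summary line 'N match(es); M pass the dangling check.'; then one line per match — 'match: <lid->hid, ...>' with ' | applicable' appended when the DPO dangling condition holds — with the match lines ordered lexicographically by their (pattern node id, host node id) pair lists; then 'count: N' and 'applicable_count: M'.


3 match(es); 3 pass the dangling check.
match: 0->6, 1->2, 2->3, 3->12 | applicable
match: 0->6, 1->2, 2->3, 3->13 | applicable
match: 0->6, 1->2, 2->3, 3->19 | applicable
count: 3
applicable_count: 3


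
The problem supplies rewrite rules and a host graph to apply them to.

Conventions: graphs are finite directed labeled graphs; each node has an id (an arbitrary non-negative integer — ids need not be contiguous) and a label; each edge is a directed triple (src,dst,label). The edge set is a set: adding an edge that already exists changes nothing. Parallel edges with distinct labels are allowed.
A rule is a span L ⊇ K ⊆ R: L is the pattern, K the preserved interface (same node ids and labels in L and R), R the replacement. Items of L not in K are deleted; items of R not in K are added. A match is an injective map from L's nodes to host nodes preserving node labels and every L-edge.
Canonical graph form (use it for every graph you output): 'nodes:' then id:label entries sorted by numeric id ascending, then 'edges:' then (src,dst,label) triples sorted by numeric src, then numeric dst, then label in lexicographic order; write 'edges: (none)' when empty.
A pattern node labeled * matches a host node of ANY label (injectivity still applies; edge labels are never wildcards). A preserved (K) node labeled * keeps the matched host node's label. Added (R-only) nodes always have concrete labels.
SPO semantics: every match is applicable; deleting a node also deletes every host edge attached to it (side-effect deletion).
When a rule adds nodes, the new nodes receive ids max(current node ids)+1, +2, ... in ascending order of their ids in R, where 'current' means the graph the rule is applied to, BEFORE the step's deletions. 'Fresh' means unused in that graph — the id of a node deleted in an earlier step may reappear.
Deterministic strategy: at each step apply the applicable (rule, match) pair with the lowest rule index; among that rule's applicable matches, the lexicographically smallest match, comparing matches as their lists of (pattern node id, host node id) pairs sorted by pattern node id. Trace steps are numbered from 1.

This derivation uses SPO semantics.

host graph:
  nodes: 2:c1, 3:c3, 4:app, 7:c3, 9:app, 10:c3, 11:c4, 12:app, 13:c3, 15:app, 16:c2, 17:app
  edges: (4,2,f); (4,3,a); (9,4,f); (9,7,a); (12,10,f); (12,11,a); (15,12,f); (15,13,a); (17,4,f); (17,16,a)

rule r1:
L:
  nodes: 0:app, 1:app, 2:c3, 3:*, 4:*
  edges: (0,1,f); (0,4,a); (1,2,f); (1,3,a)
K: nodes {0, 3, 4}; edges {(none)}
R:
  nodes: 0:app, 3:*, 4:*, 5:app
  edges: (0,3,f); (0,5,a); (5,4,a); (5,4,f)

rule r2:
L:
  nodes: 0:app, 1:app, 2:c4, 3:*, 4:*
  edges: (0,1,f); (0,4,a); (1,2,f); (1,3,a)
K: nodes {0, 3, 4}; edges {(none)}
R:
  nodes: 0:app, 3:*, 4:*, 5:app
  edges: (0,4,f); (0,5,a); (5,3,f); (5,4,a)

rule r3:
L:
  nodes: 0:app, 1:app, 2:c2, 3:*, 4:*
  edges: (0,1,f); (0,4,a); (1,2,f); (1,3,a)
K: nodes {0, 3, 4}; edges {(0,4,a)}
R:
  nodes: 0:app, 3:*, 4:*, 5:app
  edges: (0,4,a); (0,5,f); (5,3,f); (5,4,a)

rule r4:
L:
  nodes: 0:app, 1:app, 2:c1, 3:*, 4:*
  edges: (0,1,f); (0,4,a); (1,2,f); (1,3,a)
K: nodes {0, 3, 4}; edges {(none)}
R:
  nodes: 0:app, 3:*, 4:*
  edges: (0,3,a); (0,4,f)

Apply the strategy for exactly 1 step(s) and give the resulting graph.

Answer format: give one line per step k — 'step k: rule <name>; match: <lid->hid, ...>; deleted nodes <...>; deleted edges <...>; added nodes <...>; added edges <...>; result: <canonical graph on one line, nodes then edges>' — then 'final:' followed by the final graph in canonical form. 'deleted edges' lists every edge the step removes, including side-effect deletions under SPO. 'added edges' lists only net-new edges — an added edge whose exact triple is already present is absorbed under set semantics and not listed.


step 1: rule r1; match: 0->15, 1->12, 2->10, 3->11, 4->13; deleted nodes 10, 12; deleted edges (12,10,f); (12,11,a); (15,12,f); (15,13,a); added nodes 18; added edges (15,11,f); (15,18,a); (18,13,a); (18,13,f); result: nodes: 2:c1, 3:c3, 4:app, 7:c3, 9:app, 11:c4, 13:c3, 15:app, 16:c2, 17:app, 18:app edges: (4,2,f); (4,3,a); (9,4,f); (9,7,a); (15,11,f); (15,18,a); (17,4,f); (17,16,a); (18,13,a); (18,13,f)
final:
nodes: 2:c1, 3:c3, 4:app, 7:c3, 9:app, 11:c4, 13:c3, 15:app, 16:c2, 17:app, 18:app
edges: (4,2,f); (4,3,a); (9,4,f); (9,7,a); (15,11,f); (15,18,a); (17,4,f); (17,16,a); (18,13,a); (18,13,f)


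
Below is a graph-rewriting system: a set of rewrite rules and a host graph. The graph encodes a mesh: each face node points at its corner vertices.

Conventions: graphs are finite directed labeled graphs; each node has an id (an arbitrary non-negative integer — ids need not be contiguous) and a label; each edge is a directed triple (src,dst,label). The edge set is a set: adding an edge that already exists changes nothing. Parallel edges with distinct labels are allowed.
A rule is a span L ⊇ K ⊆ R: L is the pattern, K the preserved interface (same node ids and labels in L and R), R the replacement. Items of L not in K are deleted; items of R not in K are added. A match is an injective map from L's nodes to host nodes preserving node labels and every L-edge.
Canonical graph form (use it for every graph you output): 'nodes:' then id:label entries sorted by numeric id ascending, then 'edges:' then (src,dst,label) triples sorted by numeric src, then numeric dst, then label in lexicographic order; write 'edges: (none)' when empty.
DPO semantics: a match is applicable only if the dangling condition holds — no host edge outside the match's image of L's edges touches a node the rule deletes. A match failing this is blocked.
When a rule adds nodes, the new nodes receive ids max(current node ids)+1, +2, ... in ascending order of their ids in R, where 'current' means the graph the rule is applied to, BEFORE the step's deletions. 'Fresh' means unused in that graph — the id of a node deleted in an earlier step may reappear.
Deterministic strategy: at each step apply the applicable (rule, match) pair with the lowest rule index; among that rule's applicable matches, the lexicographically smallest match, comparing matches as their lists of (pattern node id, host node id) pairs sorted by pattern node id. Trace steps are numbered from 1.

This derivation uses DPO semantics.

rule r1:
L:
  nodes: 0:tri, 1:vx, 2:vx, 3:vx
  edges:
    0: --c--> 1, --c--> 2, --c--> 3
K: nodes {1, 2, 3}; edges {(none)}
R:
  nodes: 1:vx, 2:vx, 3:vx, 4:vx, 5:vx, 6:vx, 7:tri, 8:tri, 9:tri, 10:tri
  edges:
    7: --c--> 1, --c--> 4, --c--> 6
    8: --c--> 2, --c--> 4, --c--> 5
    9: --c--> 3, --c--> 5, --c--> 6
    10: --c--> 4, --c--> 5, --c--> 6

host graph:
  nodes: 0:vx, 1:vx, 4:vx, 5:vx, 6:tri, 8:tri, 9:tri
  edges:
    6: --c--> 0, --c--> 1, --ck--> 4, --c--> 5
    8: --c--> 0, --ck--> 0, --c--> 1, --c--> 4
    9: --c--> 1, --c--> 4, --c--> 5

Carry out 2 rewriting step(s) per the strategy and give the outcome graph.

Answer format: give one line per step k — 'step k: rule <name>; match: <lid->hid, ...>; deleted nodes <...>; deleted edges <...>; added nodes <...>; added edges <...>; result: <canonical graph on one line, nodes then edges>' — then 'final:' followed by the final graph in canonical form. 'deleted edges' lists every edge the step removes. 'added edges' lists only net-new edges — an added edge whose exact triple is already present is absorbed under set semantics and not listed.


step 1: rule r1; match: 0->9, 1->1, 2->4, 3->5; deleted nodes 9; deleted edges (9,1,c); (9,4,c); (9,5,c); added nodes 10, 11, 12, 13, 14, 15, 16; added edges (13,1,c); (13,10,c); (13,12,c); (14,4,c); (14,10,c); (14,11,c); (15,5,c); (15,11,c); (15,12,c); (16,10,c); (16,11,c); (16,12,c); result: nodes: 0:vx, 1:vx, 4:vx, 5:vx, 6:tri, 8:tri, 10:vx, 11:vx, 12:vx, 13:tri, 14:tri, 15:tri, 16:tri edges: (6,0,c); (6,1,c); (6,4,ck); (6,5,c); (8,0,c); (8,0,ck); (8,1,c); (8,4,c); (13,1,c); (13,10,c); (13,12,c); (14,4,c); (14,10,c); (14,11,c); (15,5,c); (15,11,c); (15,12,c); (16,10,c); (16,11,c); (16,12,c)
step 2: rule r1; match: 0->13, 1->1, 2->10, 3->12; deleted nodes 13; deleted edges (13,1,c); (13,10,c); (13,12,c); added nodes 17, 18, 19, 20, 21, 22, 23; added edges (20,1,c); (20,17,c); (20,19,c); (21,10,c); (21,17,c); (21,18,c); (22,12,c); (22,18,c); (22,19,c); (23,17,c); (23,18,c); (23,19,c); result: nodes: 0:vx, 1:vx, 4:vx, 5:vx, 6:tri, 8:tri, 10:vx, 11:vx, 12:vx, 14:tri, 15:tri, 16:tri, 17:vx, 18:vx, 19:vx, 20:tri, 21:tri, 22:tri, 23:tri edges: (6,0,c); (6,1,c); (6,4,ck); (6,5,c); (8,0,c); (8,0,ck); (8,1,c); (8,4,c); (14,4,c); (14,10,c); (14,11,c); (15,5,c); (15,11,c); (15,12,c); (16,10,c); (16,11,c); (16,12,c); (20,1,c); (20,17,c); (20,19,c); (21,10,c); (21,17,c); (21,18,c); (22,12,c); (22,18,c); (22,19,c); (23,17,c); (23,18,c); (23,19,c)
final:
nodes: 0:vx, 1:vx, 4:vx, 5:vx, 6:tri, 8:tri, 10:vx, 11:vx, 12:vx, 14:tri, 15:tri, 16:tri, 17:vx, 18:vx, 19:vx, 20:tri, 21:tri, 22:tri, 23:tri
edges: (6,0,c); (6,1,c); (6,4,ck); (6,5,c); (8,0,c); (8,0,ck); (8,1,c); (8,4,c); (14,4,c); (14,10,c); (14,11,c); (15,5,c); (15,11,c); (15,12,c); (16,10,c); (16,11,c); (16,12,c); (20,1,c); (20,17,c); (20,19,c); (21,10,c); (21,17,c); (21,18,c); (22,12,c); (22,18,c); (22,19,c); (23,17,c); (23,18,c); (23,19,c)


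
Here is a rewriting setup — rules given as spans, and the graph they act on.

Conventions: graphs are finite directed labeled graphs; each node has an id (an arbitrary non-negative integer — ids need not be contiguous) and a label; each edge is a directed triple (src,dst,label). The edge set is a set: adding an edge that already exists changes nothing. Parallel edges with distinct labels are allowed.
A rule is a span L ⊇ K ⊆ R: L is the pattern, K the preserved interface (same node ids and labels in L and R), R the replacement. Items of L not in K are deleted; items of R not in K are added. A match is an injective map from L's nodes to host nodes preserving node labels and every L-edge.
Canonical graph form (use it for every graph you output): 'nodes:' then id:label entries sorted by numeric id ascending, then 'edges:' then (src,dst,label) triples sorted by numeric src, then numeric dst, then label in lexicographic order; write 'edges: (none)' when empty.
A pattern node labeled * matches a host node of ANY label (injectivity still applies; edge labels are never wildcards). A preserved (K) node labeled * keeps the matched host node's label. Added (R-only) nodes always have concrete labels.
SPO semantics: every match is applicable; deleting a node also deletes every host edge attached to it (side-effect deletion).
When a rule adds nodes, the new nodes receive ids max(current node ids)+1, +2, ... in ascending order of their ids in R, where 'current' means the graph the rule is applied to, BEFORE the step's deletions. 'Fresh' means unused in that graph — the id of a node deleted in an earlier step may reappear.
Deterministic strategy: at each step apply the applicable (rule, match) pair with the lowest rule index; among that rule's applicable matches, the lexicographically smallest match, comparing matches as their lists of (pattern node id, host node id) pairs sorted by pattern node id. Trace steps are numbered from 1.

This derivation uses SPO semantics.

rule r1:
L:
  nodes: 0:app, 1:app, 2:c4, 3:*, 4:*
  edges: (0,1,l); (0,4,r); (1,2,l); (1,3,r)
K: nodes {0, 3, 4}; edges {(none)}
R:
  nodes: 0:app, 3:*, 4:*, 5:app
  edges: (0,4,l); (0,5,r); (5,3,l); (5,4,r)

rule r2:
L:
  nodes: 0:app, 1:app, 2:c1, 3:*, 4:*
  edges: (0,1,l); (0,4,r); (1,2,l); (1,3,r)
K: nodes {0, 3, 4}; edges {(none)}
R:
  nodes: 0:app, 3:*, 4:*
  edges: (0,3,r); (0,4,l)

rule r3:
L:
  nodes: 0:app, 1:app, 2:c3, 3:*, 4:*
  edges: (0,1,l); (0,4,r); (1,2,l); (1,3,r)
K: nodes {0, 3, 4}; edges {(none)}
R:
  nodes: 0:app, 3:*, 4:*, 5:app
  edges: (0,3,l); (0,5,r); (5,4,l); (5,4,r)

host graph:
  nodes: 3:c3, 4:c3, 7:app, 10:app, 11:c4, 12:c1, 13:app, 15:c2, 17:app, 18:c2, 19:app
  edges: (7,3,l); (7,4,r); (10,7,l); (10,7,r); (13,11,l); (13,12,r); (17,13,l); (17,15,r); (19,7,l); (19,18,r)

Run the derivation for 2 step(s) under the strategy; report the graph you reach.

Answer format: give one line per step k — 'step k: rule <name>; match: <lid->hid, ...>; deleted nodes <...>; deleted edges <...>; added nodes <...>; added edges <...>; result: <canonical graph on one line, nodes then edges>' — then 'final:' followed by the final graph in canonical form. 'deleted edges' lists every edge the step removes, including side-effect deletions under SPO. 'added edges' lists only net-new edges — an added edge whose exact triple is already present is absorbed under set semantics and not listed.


step 1: rule r1; match: 0->17, 1->13, 2->11, 3->12, 4->15; deleted nodes 11, 13; deleted edges (13,11,l); (13,12,r); (17,13,l); (17,15,r); added nodes 20; added edges (17,15,l); (17,20,r); (20,12,l); (20,15,r); result: nodes: 3:c3, 4:c3, 7:app, 10:app, 12:c1, 15:c2, 17:app, 18:c2, 19:app, 20:app edges: (7,3,l); (7,4,r); (10,7,l); (10,7,r); (17,15,l); (17,20,r); (19,7,l); (19,18,r); (20,12,l); (20,15,r)
step 2: rule r3; match: 0->19, 1->7, 2->3, 3->4, 4->18; deleted nodes 3, 7; deleted edges (7,3,l); (7,4,r); (10,7,l); (10,7,r); (19,7,l); (19,18,r); added nodes 21; added edges (19,4,l); (19,21,r); (21,18,l); (21,18,r); result: nodes: 4:c3, 10:app, 12:c1, 15:c2, 17:app, 18:c2, 19:app, 20:app, 21:app edges: (17,15,l); (17,20,r); (19,4,l); (19,21,r); (20,12,l); (20,15,r); (21,18,l); (21,18,r)
final:
nodes: 4:c3, 10:app, 12:c1, 15:c2, 17:app, 18:c2, 19:app, 20:app, 21:app
edges: (17,15,l); (17,20,r); (19,4,l); (19,21,r); (20,12,l); (20,15,r); (21,18,l); (21,18,r)


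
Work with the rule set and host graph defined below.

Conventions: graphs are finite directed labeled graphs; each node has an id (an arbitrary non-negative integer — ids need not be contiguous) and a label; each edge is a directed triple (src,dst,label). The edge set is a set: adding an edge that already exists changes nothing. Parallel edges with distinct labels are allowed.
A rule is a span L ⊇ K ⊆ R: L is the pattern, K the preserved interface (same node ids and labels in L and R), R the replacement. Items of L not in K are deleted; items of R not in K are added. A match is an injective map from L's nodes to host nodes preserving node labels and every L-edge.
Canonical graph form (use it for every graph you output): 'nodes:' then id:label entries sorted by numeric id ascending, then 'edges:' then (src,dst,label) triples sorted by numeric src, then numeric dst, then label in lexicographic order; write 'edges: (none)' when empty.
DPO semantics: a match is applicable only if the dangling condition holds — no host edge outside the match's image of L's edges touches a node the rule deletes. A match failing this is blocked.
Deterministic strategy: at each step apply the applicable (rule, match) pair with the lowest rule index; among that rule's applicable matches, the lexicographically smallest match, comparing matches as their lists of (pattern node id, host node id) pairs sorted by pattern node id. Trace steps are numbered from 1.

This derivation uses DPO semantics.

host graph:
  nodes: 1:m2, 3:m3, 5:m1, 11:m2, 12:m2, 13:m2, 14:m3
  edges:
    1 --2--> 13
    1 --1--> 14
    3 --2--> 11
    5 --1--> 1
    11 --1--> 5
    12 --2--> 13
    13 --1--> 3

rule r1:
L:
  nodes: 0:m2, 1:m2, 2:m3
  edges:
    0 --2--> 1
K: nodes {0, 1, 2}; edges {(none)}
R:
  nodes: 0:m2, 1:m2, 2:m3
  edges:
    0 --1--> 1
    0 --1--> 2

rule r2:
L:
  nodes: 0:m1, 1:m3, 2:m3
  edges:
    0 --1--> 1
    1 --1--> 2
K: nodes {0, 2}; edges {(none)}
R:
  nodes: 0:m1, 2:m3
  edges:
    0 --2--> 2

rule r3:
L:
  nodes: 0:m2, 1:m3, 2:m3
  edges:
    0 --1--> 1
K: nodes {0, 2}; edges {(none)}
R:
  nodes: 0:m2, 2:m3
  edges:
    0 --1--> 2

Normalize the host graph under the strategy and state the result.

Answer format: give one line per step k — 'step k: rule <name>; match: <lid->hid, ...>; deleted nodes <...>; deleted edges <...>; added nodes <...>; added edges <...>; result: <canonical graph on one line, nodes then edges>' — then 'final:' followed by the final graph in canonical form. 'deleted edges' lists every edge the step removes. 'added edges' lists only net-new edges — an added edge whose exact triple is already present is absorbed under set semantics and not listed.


step 1: rule r1; match: 0->1, 1->13, 2->3; deleted nodes (none); deleted edges (1,13,2); added nodes (none); added edges (1,3,1); (1,13,1); result: nodes: 1:m2, 3:m3, 5:m1, 11:m2, 12:m2, 13:m2, 14:m3 edges: (1,3,1); (1,13,1); (1,14,1); (3,11,2); (5,1,1); (11,5,1); (12,13,2); (13,3,1)
step 2: rule r1; match: 0->12, 1->13, 2->3; deleted nodes (none); deleted edges (12,13,2); added nodes (none); added edges (12,3,1); (12,13,1); result: nodes: 1:m2, 3:m3, 5:m1, 11:m2, 12:m2, 13:m2, 14:m3 edges: (1,3,1); (1,13,1); (1,14,1); (3,11,2); (5,1,1); (11,5,1); (12,3,1); (12,13,1); (13,3,1)
step 3: rule r3; match: 0->1, 1->14, 2->3; deleted nodes 14; deleted edges (1,14,1); added nodes (none); added edges (none); result: nodes: 1:m2, 3:m3, 5:m1, 11:m2, 12:m2, 13:m2 edges: (1,3,1); (1,13,1); (3,11,2); (5,1,1); (11,5,1); (12,3,1); (12,13,1); (13,3,1)
final:
nodes: 1:m2, 3:m3, 5:m1, 11:m2, 12:m2, 13:m2
edges: (1,3,1); (1,13,1); (3,11,2); (5,1,1); (11,5,1); (12,3,1); (12,13,1); (13,3,1)


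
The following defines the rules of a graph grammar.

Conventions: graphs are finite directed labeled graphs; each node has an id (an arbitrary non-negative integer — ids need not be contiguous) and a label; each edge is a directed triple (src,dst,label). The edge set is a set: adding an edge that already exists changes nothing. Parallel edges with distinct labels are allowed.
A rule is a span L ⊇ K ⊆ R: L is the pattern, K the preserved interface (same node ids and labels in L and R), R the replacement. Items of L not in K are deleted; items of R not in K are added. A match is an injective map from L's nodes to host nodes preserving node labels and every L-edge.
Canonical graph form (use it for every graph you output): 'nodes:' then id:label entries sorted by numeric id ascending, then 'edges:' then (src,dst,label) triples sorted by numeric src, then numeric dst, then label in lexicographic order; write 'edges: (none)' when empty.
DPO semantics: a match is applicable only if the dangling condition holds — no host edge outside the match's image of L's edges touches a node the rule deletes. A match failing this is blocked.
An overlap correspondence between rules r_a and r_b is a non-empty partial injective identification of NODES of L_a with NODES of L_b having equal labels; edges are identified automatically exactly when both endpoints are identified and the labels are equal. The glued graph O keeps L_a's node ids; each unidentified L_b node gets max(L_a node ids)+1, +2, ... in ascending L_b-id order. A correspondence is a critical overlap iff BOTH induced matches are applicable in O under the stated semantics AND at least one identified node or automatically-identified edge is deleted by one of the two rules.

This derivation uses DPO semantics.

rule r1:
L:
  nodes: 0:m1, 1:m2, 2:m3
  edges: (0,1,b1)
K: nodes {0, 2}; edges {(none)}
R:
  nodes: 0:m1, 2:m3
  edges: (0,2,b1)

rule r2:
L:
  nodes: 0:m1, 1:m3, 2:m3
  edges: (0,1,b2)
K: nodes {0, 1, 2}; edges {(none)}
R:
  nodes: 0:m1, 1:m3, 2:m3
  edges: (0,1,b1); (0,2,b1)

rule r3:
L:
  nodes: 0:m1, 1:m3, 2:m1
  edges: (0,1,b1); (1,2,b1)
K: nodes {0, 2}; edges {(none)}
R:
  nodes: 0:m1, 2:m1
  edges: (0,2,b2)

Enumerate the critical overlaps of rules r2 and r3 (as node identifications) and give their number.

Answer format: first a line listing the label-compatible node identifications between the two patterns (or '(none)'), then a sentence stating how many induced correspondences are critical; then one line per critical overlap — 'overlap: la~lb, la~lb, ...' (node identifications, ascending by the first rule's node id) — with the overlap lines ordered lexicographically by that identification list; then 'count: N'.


label-compatible node identifications between L(r2) and L(r3): 0~0, 0~2, 1~1, 2~1
3 of the induced correspondences are critical overlaps of r2 and r3.
overlap: 0~0, 2~1
overlap: 0~2, 2~1
overlap: 2~1
count: 3


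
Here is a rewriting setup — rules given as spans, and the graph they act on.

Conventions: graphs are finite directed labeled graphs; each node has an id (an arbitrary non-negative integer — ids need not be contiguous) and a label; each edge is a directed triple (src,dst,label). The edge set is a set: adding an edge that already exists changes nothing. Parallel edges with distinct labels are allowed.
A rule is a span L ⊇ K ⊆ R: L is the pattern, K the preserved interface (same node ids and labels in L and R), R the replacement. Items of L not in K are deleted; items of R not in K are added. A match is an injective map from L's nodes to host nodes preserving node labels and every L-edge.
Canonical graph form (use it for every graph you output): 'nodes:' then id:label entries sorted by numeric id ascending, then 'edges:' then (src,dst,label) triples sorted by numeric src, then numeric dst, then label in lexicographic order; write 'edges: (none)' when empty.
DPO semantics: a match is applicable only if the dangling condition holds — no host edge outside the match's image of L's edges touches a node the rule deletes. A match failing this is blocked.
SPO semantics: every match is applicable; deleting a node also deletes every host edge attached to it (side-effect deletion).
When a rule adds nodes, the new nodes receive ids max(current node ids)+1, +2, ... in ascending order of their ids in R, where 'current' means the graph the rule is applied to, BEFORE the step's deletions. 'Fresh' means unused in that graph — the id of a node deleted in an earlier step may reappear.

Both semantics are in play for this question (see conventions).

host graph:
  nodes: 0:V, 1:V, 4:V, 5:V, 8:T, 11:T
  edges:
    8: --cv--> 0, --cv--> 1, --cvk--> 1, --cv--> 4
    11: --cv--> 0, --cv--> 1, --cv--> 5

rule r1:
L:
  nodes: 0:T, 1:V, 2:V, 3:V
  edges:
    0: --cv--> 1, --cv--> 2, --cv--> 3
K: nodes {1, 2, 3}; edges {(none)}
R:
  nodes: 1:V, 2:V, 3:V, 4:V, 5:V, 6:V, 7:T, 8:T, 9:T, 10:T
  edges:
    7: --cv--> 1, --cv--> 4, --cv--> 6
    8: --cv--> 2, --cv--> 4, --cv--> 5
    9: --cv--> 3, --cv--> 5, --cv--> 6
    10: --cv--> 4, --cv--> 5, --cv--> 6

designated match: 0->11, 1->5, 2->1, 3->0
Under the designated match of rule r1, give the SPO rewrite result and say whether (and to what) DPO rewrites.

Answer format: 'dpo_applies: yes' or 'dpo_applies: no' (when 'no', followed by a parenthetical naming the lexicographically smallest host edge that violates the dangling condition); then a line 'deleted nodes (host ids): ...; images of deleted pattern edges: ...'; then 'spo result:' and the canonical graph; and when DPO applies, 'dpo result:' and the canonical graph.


dpo_applies: yes
deleted nodes (host ids): 11; images of deleted pattern edges: (11,0,cv); (11,1,cv); (11,5,cv)
spo result:
nodes: 0:V, 1:V, 4:V, 5:V, 8:T, 12:V, 13:V, 14:V, 15:T, 16:T, 17:T, 18:T
edges: (8,0,cv); (8,1,cv); (8,1,cvk); (8,4,cv); (15,5,cv); (15,12,cv); (15,14,cv); (16,1,cv); (16,12,cv); (16,13,cv); (17,0,cv); (17,13,cv); (17,14,cv); (18,12,cv); (18,13,cv); (18,14,cv)
dpo result:
nodes: 0:V, 1:V, 4:V, 5:V, 8:T, 12:V, 13:V, 14:V, 15:T, 16:T, 17:T, 18:T
edges: (8,0,cv); (8,1,cv); (8,1,cvk); (8,4,cv); (15,5,cv); (15,12,cv); (15,14,cv); (16,1,cv); (16,12,cv); (16,13,cv); (17,0,cv); (17,13,cv); (17,14,cv); (18,12,cv); (18,13,cv); (18,14,cv)


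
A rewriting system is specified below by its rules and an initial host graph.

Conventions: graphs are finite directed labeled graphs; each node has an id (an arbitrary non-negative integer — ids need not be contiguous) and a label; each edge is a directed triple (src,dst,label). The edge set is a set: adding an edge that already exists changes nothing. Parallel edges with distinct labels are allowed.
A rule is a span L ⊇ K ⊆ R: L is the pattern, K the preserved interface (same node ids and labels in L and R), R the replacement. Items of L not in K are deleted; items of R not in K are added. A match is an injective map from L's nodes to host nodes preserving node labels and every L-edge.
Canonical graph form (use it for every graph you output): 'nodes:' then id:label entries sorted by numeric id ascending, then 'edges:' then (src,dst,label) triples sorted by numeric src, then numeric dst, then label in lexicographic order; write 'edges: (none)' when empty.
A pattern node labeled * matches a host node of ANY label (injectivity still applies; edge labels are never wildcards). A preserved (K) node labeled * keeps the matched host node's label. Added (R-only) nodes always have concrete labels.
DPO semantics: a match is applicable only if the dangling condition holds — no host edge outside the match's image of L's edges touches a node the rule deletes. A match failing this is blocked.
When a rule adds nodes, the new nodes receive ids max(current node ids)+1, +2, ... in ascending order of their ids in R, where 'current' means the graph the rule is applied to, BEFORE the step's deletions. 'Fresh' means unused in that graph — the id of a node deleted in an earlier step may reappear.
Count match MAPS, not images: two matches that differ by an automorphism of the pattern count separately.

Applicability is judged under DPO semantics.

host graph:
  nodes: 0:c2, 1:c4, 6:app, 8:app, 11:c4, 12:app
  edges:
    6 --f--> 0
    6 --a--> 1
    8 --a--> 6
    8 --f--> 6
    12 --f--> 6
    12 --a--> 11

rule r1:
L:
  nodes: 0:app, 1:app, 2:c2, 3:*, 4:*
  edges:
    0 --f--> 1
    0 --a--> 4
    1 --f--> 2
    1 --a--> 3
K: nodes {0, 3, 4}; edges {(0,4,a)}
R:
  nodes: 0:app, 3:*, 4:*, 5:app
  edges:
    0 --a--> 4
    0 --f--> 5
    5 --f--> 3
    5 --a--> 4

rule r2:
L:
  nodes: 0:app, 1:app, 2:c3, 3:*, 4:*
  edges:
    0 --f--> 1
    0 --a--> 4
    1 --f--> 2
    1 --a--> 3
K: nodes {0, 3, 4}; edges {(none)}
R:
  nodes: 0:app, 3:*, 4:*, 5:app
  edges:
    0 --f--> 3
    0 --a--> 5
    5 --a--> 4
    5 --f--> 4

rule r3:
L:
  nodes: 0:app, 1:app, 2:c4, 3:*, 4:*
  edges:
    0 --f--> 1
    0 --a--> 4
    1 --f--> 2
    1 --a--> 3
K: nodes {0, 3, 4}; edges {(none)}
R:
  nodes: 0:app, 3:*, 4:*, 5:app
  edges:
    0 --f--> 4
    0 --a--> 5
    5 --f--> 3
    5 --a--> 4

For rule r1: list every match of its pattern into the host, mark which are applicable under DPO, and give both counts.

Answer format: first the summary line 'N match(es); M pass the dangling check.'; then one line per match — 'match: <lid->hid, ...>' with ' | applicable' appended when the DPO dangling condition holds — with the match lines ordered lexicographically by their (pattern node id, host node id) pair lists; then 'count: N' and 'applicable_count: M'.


1 match(es); 0 pass the dangling check.
match: 0->12, 1->6, 2->0, 3->1, 4->11
count: 1
applicable_count: 0


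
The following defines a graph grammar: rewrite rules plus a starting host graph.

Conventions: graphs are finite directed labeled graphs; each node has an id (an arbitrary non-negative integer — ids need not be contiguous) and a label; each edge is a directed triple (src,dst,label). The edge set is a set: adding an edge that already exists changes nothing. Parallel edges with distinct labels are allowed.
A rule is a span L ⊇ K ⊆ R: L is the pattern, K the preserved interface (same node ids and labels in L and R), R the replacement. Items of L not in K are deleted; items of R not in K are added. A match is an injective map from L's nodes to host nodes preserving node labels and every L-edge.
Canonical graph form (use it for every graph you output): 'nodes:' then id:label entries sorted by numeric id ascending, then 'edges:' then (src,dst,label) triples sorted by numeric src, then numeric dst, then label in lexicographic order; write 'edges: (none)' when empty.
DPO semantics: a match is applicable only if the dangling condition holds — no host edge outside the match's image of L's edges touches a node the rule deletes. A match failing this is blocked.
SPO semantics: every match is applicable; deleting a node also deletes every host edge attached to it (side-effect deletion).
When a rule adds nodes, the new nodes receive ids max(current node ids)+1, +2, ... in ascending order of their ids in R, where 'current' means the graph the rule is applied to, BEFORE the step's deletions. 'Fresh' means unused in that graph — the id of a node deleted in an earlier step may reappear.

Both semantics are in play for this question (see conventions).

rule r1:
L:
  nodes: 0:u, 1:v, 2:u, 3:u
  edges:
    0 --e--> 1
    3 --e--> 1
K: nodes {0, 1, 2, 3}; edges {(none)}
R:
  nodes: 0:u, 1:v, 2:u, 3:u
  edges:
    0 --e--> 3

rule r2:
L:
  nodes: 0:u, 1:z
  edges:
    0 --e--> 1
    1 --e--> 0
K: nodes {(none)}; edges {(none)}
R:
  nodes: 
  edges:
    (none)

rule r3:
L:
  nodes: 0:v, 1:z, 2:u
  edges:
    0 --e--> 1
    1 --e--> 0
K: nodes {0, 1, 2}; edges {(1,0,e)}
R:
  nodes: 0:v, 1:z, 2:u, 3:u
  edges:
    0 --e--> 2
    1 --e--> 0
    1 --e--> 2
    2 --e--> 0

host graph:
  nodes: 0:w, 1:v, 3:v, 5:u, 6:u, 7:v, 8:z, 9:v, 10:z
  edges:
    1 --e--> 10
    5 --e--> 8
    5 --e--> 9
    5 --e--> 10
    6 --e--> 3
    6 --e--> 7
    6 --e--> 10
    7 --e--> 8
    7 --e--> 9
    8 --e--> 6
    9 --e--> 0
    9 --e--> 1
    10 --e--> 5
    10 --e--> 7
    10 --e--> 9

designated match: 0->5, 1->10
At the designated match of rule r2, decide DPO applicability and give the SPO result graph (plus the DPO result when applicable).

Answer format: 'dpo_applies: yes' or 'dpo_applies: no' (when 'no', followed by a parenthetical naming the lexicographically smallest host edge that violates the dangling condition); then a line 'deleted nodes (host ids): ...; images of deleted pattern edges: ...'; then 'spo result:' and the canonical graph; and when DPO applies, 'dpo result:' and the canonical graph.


dpo_applies: no
(the rule deletes node 10, which keeps host edge (1,10,e) outside the match image — the dangling condition fails, DPO blocks; SPO proceeds and side-deletes such edges)
deleted nodes (host ids): 5, 10; images of deleted pattern edges: (5,10,e); (10,5,e)
spo result:
nodes: 0:w, 1:v, 3:v, 6:u, 7:v, 8:z, 9:v
edges: (6,3,e); (6,7,e); (7,8,e); (7,9,e); (8,6,e); (9,0,e); (9,1,e)


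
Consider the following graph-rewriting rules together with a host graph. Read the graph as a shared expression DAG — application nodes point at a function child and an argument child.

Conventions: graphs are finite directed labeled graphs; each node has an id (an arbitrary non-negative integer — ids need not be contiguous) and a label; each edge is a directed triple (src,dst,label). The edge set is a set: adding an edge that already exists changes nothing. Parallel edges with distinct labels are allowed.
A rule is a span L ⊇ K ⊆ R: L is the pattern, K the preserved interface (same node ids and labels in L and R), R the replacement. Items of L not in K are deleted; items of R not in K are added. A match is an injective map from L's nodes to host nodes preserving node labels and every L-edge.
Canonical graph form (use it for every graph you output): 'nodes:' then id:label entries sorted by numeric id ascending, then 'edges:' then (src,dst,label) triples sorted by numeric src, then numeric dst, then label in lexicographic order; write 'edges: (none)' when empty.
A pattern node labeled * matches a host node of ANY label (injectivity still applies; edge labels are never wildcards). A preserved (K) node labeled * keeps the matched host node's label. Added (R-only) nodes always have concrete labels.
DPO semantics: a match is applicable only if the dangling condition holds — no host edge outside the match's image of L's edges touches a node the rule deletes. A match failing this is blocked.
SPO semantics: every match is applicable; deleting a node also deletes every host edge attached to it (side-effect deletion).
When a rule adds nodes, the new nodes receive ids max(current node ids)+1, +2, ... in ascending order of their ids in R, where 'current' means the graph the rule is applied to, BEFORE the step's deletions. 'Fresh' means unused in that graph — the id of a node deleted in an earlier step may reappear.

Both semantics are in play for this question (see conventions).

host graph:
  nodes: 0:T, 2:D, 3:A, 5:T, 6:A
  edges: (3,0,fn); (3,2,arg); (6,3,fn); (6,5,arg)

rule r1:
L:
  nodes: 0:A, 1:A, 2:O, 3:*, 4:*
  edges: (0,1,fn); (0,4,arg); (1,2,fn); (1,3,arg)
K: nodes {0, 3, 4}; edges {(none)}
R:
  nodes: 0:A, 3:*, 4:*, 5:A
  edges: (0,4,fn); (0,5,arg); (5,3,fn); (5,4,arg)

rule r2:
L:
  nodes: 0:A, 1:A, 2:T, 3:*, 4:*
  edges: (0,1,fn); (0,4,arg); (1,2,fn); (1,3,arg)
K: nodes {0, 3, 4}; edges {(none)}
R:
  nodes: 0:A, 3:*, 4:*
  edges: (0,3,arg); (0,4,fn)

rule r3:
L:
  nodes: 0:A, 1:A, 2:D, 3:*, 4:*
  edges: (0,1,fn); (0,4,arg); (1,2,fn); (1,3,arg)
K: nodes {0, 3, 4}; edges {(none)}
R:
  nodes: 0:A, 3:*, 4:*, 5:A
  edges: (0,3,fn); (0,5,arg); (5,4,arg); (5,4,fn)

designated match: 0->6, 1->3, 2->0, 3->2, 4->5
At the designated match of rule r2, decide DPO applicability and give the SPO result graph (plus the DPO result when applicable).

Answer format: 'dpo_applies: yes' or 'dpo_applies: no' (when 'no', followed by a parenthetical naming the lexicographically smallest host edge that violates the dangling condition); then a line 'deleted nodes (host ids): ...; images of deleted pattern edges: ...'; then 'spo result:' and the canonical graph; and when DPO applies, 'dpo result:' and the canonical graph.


dpo_applies: yes
deleted nodes (host ids): 0, 3; images of deleted pattern edges: (3,0,fn); (3,2,arg); (6,3,fn); (6,5,arg)
spo result:
nodes: 2:D, 5:T, 6:A
edges: (6,2,arg); (6,5,fn)
dpo result:
nodes: 2:D, 5:T, 6:A
edges: (6,2,arg); (6,5,fn)


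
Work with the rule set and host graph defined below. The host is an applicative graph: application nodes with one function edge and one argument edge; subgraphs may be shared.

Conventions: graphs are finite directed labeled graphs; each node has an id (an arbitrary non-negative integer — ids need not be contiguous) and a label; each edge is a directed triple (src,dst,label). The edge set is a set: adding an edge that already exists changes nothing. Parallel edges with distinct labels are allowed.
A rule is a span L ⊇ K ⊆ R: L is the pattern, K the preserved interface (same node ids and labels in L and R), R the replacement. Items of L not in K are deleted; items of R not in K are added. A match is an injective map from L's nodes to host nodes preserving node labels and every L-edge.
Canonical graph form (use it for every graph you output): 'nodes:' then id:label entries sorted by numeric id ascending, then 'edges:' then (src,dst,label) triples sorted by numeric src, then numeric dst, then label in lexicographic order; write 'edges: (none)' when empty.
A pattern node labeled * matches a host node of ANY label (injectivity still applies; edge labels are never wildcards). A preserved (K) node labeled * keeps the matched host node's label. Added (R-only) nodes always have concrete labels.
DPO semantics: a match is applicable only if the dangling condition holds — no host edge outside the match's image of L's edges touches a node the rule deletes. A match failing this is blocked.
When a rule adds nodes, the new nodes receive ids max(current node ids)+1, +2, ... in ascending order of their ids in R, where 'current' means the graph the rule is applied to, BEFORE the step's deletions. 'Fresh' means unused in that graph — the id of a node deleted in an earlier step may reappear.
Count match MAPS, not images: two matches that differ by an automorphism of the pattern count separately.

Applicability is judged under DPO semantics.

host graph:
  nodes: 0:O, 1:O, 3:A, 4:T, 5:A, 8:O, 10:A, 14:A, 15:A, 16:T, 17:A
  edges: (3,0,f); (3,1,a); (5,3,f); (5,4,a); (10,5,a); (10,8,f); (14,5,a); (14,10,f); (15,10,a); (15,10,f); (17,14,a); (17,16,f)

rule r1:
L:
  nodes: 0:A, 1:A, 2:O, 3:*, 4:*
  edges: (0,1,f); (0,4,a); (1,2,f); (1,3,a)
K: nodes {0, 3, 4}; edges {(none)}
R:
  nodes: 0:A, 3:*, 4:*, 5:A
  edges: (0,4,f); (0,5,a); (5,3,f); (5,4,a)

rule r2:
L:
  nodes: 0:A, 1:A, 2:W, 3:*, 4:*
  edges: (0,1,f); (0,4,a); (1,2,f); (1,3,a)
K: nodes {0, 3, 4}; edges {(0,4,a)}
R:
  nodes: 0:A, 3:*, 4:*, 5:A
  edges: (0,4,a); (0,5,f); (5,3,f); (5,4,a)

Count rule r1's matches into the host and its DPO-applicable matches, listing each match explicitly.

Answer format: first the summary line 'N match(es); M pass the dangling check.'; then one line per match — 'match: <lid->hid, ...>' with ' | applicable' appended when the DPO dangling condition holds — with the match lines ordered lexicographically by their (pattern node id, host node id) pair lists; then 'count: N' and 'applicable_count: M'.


1 match(es); 1 pass the dangling check.
match: 0->5, 1->3, 2->0, 3->1, 4->4 | applicable
count: 1
applicable_count: 1


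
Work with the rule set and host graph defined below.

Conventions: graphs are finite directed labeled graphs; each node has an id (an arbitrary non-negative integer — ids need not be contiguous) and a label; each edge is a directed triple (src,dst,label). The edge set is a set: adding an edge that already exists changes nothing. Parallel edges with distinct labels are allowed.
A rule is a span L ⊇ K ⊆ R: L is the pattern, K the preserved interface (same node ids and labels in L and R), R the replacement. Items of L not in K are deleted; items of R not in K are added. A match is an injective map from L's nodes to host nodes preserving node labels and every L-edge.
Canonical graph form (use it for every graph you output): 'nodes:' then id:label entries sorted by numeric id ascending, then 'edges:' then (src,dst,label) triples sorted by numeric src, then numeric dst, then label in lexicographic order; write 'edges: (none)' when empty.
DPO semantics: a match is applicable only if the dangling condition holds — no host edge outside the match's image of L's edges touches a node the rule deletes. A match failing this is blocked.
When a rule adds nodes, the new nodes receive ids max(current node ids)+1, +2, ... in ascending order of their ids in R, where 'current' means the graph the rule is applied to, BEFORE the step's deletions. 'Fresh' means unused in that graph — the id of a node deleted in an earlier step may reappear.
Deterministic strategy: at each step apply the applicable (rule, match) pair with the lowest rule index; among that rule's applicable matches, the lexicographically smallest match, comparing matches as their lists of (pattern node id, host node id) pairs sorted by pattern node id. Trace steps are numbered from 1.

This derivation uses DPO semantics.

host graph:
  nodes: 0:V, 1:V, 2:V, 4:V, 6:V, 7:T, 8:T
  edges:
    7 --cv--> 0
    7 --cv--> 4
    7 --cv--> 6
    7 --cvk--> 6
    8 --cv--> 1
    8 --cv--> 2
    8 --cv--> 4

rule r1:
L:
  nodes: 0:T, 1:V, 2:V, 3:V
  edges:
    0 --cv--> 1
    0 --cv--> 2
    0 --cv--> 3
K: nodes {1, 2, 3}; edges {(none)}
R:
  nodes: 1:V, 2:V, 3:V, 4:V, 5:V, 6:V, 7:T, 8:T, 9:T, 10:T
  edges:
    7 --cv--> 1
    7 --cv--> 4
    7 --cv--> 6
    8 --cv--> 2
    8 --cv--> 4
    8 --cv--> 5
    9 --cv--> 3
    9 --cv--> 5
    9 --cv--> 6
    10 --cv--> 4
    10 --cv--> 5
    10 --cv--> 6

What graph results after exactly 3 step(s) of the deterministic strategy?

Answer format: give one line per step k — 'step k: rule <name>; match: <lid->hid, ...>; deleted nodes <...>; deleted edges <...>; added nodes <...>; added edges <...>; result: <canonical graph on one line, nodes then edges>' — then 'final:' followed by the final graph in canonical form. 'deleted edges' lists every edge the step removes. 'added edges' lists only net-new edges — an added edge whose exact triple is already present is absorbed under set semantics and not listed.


step 1: rule r1; match: 0->8, 1->1, 2->2, 3->4; deleted nodes 8; deleted edges (8,1,cv); (8,2,cv); (8,4,cv); added nodes 9, 10, 11, 12, 13, 14, 15; added edges (12,1,cv); (12,9,cv); (12,11,cv); (13,2,cv); (13,9,cv); (13,10,cv); (14,4,cv); (14,10,cv); (14,11,cv); (15,9,cv); (15,10,cv); (15,11,cv); result: nodes: 0:V, 1:V, 2:V, 4:V, 6:V, 7:T, 9:V, 10:V, 11:V, 12:T, 13:T, 14:T, 15:T edges: (7,0,cv); (7,4,cv); (7,6,cv); (7,6,cvk); (12,1,cv); (12,9,cv); (12,11,cv); (13,2,cv); (13,9,cv); (13,10,cv); (14,4,cv); (14,10,cv); (14,11,cv); (15,9,cv); (15,10,cv); (15,11,cv)
step 2: rule r1; match: 0->12, 1->1, 2->9, 3->11; deleted nodes 12; deleted edges (12,1,cv); (12,9,cv); (12,11,cv); added nodes 16, 17, 18, 19, 20, 21, 22; added edges (19,1,cv); (19,16,cv); (19,18,cv); (20,9,cv); (20,16,cv); (20,17,cv); (21,11,cv); (21,17,cv); (21,18,cv); (22,16,cv); (22,17,cv); (22,18,cv); result: nodes: 0:V, 1:V, 2:V, 4:V, 6:V, 7:T, 9:V, 10:V, 11:V, 13:T, 14:T, 15:T, 16:V, 17:V, 18:V, 19:T, 20:T, 21:T, 22:T edges: (7,0,cv); (7,4,cv); (7,6,cv); (7,6,cvk); (13,2,cv); (13,9,cv); (13,10,cv); (14,4,cv); (14,10,cv); (14,11,cv); (15,9,cv); (15,10,cv); (15,11,cv); (19,1,cv); (19,16,cv); (19,18,cv); (20,9,cv); (20,16,cv); (20,17,cv); (21,11,cv); (21,17,cv); (21,18,cv); (22,16,cv); (22,17,cv); (22,18,cv)
step 3: rule r1; match: 0->13, 1->2, 2->9, 3->10; deleted nodes 13; deleted edges (13,2,cv); (13,9,cv); (13,10,cv); added nodes 23, 24, 25, 26, 27, 28, 29; added edges (26,2,cv); (26,23,cv); (26,25,cv); (27,9,cv); (27,23,cv); (27,24,cv); (28,10,cv); (28,24,cv); (28,25,cv); (29,23,cv); (29,24,cv); (29,25,cv); result: nodes: 0:V, 1:V, 2:V, 4:V, 6:V, 7:T, 9:V, 10:V, 11:V, 14:T, 15:T, 16:V, 17:V, 18:V, 19:T, 20:T, 21:T, 22:T, 23:V, 24:V, 25:V, 26:T, 27:T, 28:T, 29:T edges: (7,0,cv); (7,4,cv); (7,6,cv); (7,6,cvk); (14,4,cv); (14,10,cv); (14,11,cv); (15,9,cv); (15,10,cv); (15,11,cv); (19,1,cv); (19,16,cv); (19,18,cv); (20,9,cv); (20,16,cv); (20,17,cv); (21,11,cv); (21,17,cv); (21,18,cv); (22,16,cv); (22,17,cv); (22,18,cv); (26,2,cv); (26,23,cv); (26,25,cv); (27,9,cv); (27,23,cv); (27,24,cv); (28,10,cv); (28,24,cv); (28,25,cv); (29,23,cv); (29,24,cv); (29,25,cv)
final:
nodes: 0:V, 1:V, 2:V, 4:V, 6:V, 7:T, 9:V, 10:V, 11:V, 14:T, 15:T, 16:V, 17:V, 18:V, 19:T, 20:T, 21:T, 22:T, 23:V, 24:V, 25:V, 26:T, 27:T, 28:T, 29:T
edges: (7,0,cv); (7,4,cv); (7,6,cv); (7,6,cvk); (14,4,cv); (14,10,cv); (14,11,cv); (15,9,cv); (15,10,cv); (15,11,cv); (19,1,cv); (19,16,cv); (19,18,cv); (20,9,cv); (20,16,cv); (20,17,cv); (21,11,cv); (21,17,cv); (21,18,cv); (22,16,cv); (22,17,cv); (22,18,cv); (26,2,cv); (26,23,cv); (26,25,cv); (27,9,cv); (27,23,cv); (27,24,cv); (28,10,cv); (28,24,cv); (28,25,cv); (29,23,cv); (29,24,cv); (29,25,cv)
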